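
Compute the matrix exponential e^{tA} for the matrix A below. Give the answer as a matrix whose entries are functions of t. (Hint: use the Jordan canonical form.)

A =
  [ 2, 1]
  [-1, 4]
e^{tA} =
  [-t*exp(3*t) + exp(3*t), t*exp(3*t)]
  [-t*exp(3*t), t*exp(3*t) + exp(3*t)]

Strategy: write A = P · J · P⁻¹ where J is a Jordan canonical form, so e^{tA} = P · e^{tJ} · P⁻¹, and e^{tJ} can be computed block-by-block.

A has Jordan form
J =
  [3, 1]
  [0, 3]
(up to reordering of blocks).

Per-block formulas:
  For a 2×2 Jordan block J_2(3): exp(t · J_2(3)) = e^(3t)·(I + t·N), where N is the 2×2 nilpotent shift.

After assembling e^{tJ} and conjugating by P, we get:

e^{tA} =
  [-t*exp(3*t) + exp(3*t), t*exp(3*t)]
  [-t*exp(3*t), t*exp(3*t) + exp(3*t)]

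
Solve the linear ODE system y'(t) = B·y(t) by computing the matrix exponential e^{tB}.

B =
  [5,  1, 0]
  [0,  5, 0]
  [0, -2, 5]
e^{tB} =
  [exp(5*t), t*exp(5*t), 0]
  [0, exp(5*t), 0]
  [0, -2*t*exp(5*t), exp(5*t)]

Strategy: write B = P · J · P⁻¹ where J is a Jordan canonical form, so e^{tB} = P · e^{tJ} · P⁻¹, and e^{tJ} can be computed block-by-block.

B has Jordan form
J =
  [5, 1, 0]
  [0, 5, 0]
  [0, 0, 5]
(up to reordering of blocks).

Per-block formulas:
  For a 1×1 block at λ = 5: exp(t · [5]) = [e^(5t)].
  For a 2×2 Jordan block J_2(5): exp(t · J_2(5)) = e^(5t)·(I + t·N), where N is the 2×2 nilpotent shift.

After assembling e^{tJ} and conjugating by P, we get:

e^{tB} =
  [exp(5*t), t*exp(5*t), 0]
  [0, exp(5*t), 0]
  [0, -2*t*exp(5*t), exp(5*t)]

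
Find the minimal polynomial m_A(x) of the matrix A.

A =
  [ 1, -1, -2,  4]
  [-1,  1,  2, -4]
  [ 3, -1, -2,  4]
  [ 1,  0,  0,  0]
x^3

The characteristic polynomial is χ_A(x) = x^4, so the eigenvalues are known. The minimal polynomial is
  m_A(x) = Π_λ (x − λ)^{k_λ}
where k_λ is the size of the *largest* Jordan block for λ (equivalently, the smallest k with (A − λI)^k v = 0 for every generalised eigenvector v of λ).

  λ = 0: largest Jordan block has size 3, contributing (x − 0)^3

So m_A(x) = x^3 = x^3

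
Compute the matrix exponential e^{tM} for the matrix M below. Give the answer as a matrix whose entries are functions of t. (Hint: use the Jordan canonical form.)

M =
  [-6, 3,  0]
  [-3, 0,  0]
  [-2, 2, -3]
e^{tM} =
  [-3*t*exp(-3*t) + exp(-3*t), 3*t*exp(-3*t), 0]
  [-3*t*exp(-3*t), 3*t*exp(-3*t) + exp(-3*t), 0]
  [-2*t*exp(-3*t), 2*t*exp(-3*t), exp(-3*t)]

Strategy: write M = P · J · P⁻¹ where J is a Jordan canonical form, so e^{tM} = P · e^{tJ} · P⁻¹, and e^{tJ} can be computed block-by-block.

M has Jordan form
J =
  [-3,  1,  0]
  [ 0, -3,  0]
  [ 0,  0, -3]
(up to reordering of blocks).

Per-block formulas:
  For a 2×2 Jordan block J_2(-3): exp(t · J_2(-3)) = e^(-3t)·(I + t·N), where N is the 2×2 nilpotent shift.
  For a 1×1 block at λ = -3: exp(t · [-3]) = [e^(-3t)].

After assembling e^{tJ} and conjugating by P, we get:

e^{tM} =
  [-3*t*exp(-3*t) + exp(-3*t), 3*t*exp(-3*t), 0]
  [-3*t*exp(-3*t), 3*t*exp(-3*t) + exp(-3*t), 0]
  [-2*t*exp(-3*t), 2*t*exp(-3*t), exp(-3*t)]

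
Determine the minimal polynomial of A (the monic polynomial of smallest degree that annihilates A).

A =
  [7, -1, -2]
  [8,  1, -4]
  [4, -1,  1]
x^2 - 6*x + 9

The characteristic polynomial is χ_A(x) = (x - 3)^3, so the eigenvalues are known. The minimal polynomial is
  m_A(x) = Π_λ (x − λ)^{k_λ}
where k_λ is the size of the *largest* Jordan block for λ (equivalently, the smallest k with (A − λI)^k v = 0 for every generalised eigenvector v of λ).

  λ = 3: largest Jordan block has size 2, contributing (x − 3)^2

So m_A(x) = (x - 3)^2 = x^2 - 6*x + 9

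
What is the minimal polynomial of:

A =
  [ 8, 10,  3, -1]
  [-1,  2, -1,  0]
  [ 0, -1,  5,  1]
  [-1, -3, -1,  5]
x^2 - 10*x + 25

The characteristic polynomial is χ_A(x) = (x - 5)^4, so the eigenvalues are known. The minimal polynomial is
  m_A(x) = Π_λ (x − λ)^{k_λ}
where k_λ is the size of the *largest* Jordan block for λ (equivalently, the smallest k with (A − λI)^k v = 0 for every generalised eigenvector v of λ).

  λ = 5: largest Jordan block has size 2, contributing (x − 5)^2

So m_A(x) = (x - 5)^2 = x^2 - 10*x + 25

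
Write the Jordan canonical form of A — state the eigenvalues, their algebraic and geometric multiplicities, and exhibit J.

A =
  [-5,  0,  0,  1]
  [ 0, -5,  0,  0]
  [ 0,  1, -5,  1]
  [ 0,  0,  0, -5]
J_2(-5) ⊕ J_2(-5)

The characteristic polynomial is
  det(x·I − A) = x^4 + 20*x^3 + 150*x^2 + 500*x + 625 = (x + 5)^4

Eigenvalues and multiplicities (the geometric multiplicity of λ is n − rank(A − λI), which equals the number of Jordan blocks for λ):
  λ = -5: algebraic multiplicity = 4, geometric multiplicity = 2

Determining the block sizes for each eigenvalue:
  λ = -5: with am = 4 and gm = 2, the partition is not yet determined (e.g. several partitions of 4 into 2 parts exist). Let N = A − (-5)·I. Computing rank(N^1) = 2, rank(N^2) = 0; the number of blocks of size ≥ j is rank(N^{j−1}) − rank(N^j), giving [2, 2]. So we have 2 block(s) of size 2 → block sizes [2, 2]

Assembling the blocks gives a Jordan form
J =
  [-5,  1,  0,  0]
  [ 0, -5,  0,  0]
  [ 0,  0, -5,  1]
  [ 0,  0,  0, -5]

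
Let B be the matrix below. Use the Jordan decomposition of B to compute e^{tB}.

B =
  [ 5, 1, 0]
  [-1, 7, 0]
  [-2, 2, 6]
e^{tB} =
  [-t*exp(6*t) + exp(6*t), t*exp(6*t), 0]
  [-t*exp(6*t), t*exp(6*t) + exp(6*t), 0]
  [-2*t*exp(6*t), 2*t*exp(6*t), exp(6*t)]

Strategy: write B = P · J · P⁻¹ where J is a Jordan canonical form, so e^{tB} = P · e^{tJ} · P⁻¹, and e^{tJ} can be computed block-by-block.

B has Jordan form
J =
  [6, 1, 0]
  [0, 6, 0]
  [0, 0, 6]
(up to reordering of blocks).

Per-block formulas:
  For a 2×2 Jordan block J_2(6): exp(t · J_2(6)) = e^(6t)·(I + t·N), where N is the 2×2 nilpotent shift.
  For a 1×1 block at λ = 6: exp(t · [6]) = [e^(6t)].

After assembling e^{tJ} and conjugating by P, we get:

e^{tB} =
  [-t*exp(6*t) + exp(6*t), t*exp(6*t), 0]
  [-t*exp(6*t), t*exp(6*t) + exp(6*t), 0]
  [-2*t*exp(6*t), 2*t*exp(6*t), exp(6*t)]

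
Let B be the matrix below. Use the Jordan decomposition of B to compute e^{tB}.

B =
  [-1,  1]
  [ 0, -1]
e^{tB} =
  [exp(-t), t*exp(-t)]
  [0, exp(-t)]

Strategy: write B = P · J · P⁻¹ where J is a Jordan canonical form, so e^{tB} = P · e^{tJ} · P⁻¹, and e^{tJ} can be computed block-by-block.

B has Jordan form
J =
  [-1,  1]
  [ 0, -1]
(up to reordering of blocks).

Per-block formulas:
  For a 2×2 Jordan block J_2(-1): exp(t · J_2(-1)) = e^(-1t)·(I + t·N), where N is the 2×2 nilpotent shift.

After assembling e^{tJ} and conjugating by P, we get:

e^{tB} =
  [exp(-t), t*exp(-t)]
  [0, exp(-t)]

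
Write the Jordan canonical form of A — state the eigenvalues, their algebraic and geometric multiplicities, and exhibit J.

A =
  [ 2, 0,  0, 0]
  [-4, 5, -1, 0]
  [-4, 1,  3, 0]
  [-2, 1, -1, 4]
J_1(2) ⊕ J_2(4) ⊕ J_1(4)

The characteristic polynomial is
  det(x·I − A) = x^4 - 14*x^3 + 72*x^2 - 160*x + 128 = (x - 4)^3*(x - 2)

Eigenvalues and multiplicities (the geometric multiplicity of λ is n − rank(A − λI), which equals the number of Jordan blocks for λ):
  λ = 2: algebraic multiplicity = 1, geometric multiplicity = 1
  λ = 4: algebraic multiplicity = 3, geometric multiplicity = 2

Determining the block sizes for each eigenvalue:
  λ = 2: one block (gm = 1), so the single block has size am = 1 → block sizes [1]
  λ = 4: 2 blocks summing to 3 forces exactly one block of size 2 and the rest size 1 → block sizes [2, 1]

Assembling the blocks gives a Jordan form
J =
  [2, 0, 0, 0]
  [0, 4, 1, 0]
  [0, 0, 4, 0]
  [0, 0, 0, 4]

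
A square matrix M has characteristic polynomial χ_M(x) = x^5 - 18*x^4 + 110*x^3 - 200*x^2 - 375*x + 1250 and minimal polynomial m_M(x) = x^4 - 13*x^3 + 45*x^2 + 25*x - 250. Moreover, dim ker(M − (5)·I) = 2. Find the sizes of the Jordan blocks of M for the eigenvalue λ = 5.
Block sizes for λ = 5: [3, 1]

Step 1 — from the characteristic polynomial, algebraic multiplicity of λ = 5 is 4. From dim ker(M − (5)·I) = 2, there are exactly 2 Jordan blocks for λ = 5.
Step 2 — from the minimal polynomial, the factor (x − 5)^3 tells us the largest block for λ = 5 has size 3.
Step 3 — with total size 4, 2 blocks, and largest block 3, the block sizes (in nonincreasing order) are [3, 1].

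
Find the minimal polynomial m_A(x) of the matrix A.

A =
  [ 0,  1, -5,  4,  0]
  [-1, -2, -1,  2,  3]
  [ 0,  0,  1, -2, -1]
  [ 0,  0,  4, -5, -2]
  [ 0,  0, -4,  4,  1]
x^2 + 2*x + 1

The characteristic polynomial is χ_A(x) = (x + 1)^5, so the eigenvalues are known. The minimal polynomial is
  m_A(x) = Π_λ (x − λ)^{k_λ}
where k_λ is the size of the *largest* Jordan block for λ (equivalently, the smallest k with (A − λI)^k v = 0 for every generalised eigenvector v of λ).

  λ = -1: largest Jordan block has size 2, contributing (x + 1)^2

So m_A(x) = (x + 1)^2 = x^2 + 2*x + 1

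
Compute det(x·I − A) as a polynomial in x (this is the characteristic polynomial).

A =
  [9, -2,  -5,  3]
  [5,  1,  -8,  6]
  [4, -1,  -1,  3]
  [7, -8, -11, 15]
x^4 - 24*x^3 + 216*x^2 - 864*x + 1296

Expanding det(x·I − A) (e.g. by cofactor expansion or by noting that A is similar to its Jordan form J, which has the same characteristic polynomial as A) gives
  χ_A(x) = x^4 - 24*x^3 + 216*x^2 - 864*x + 1296
which factors as (x - 6)^4. The eigenvalues (with algebraic multiplicities) are λ = 6 with multiplicity 4.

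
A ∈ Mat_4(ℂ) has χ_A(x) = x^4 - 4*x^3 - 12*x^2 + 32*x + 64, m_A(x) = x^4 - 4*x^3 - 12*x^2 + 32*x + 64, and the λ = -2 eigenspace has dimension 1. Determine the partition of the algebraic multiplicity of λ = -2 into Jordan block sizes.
Block sizes for λ = -2: [2]

Step 1 — from the characteristic polynomial, algebraic multiplicity of λ = -2 is 2. From dim ker(A − (-2)·I) = 1, there are exactly 1 Jordan blocks for λ = -2.
Step 2 — from the minimal polynomial, the factor (x + 2)^2 tells us the largest block for λ = -2 has size 2.
Step 3 — with total size 2, 1 blocks, and largest block 2, the block sizes (in nonincreasing order) are [2].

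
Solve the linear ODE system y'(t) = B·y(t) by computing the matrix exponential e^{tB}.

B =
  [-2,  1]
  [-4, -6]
e^{tB} =
  [2*t*exp(-4*t) + exp(-4*t), t*exp(-4*t)]
  [-4*t*exp(-4*t), -2*t*exp(-4*t) + exp(-4*t)]

Strategy: write B = P · J · P⁻¹ where J is a Jordan canonical form, so e^{tB} = P · e^{tJ} · P⁻¹, and e^{tJ} can be computed block-by-block.

B has Jordan form
J =
  [-4,  1]
  [ 0, -4]
(up to reordering of blocks).

Per-block formulas:
  For a 2×2 Jordan block J_2(-4): exp(t · J_2(-4)) = e^(-4t)·(I + t·N), where N is the 2×2 nilpotent shift.

After assembling e^{tJ} and conjugating by P, we get:

e^{tB} =
  [2*t*exp(-4*t) + exp(-4*t), t*exp(-4*t)]
  [-4*t*exp(-4*t), -2*t*exp(-4*t) + exp(-4*t)]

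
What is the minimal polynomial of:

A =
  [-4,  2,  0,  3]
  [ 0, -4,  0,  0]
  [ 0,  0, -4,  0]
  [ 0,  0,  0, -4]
x^2 + 8*x + 16

The characteristic polynomial is χ_A(x) = (x + 4)^4, so the eigenvalues are known. The minimal polynomial is
  m_A(x) = Π_λ (x − λ)^{k_λ}
where k_λ is the size of the *largest* Jordan block for λ (equivalently, the smallest k with (A − λI)^k v = 0 for every generalised eigenvector v of λ).

  λ = -4: largest Jordan block has size 2, contributing (x + 4)^2

So m_A(x) = (x + 4)^2 = x^2 + 8*x + 16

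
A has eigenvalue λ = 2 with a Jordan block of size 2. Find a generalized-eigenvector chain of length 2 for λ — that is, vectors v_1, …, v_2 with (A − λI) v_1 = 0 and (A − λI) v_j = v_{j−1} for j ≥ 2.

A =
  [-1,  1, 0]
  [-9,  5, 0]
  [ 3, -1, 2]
A Jordan chain for λ = 2 of length 2:
v_1 = (-3, -9, 3)ᵀ
v_2 = (1, 0, 0)ᵀ

Let N = A − (2)·I. We want v_2 with N^2 v_2 = 0 but N^1 v_2 ≠ 0; then v_{j-1} := N · v_j for j = 2, …, 2.

Pick v_2 = (1, 0, 0)ᵀ.
Then v_1 = N · v_2 = (-3, -9, 3)ᵀ.

Sanity check: (A − (2)·I) v_1 = (0, 0, 0)ᵀ = 0. ✓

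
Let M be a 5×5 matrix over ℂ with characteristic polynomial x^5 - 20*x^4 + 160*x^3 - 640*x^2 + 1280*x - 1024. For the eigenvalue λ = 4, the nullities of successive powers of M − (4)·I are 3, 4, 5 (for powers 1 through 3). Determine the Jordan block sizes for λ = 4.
Block sizes for λ = 4: [3, 1, 1]

From the dimensions of kernels of powers, the number of Jordan blocks of size at least j is d_j − d_{j−1} where d_j = dim ker(N^j) (with d_0 = 0). Computing the differences gives [3, 1, 1].
The number of blocks of size exactly k is (#blocks of size ≥ k) − (#blocks of size ≥ k + 1), so the partition is: 2 block(s) of size 1, 1 block(s) of size 3.
In nonincreasing order the block sizes are [3, 1, 1].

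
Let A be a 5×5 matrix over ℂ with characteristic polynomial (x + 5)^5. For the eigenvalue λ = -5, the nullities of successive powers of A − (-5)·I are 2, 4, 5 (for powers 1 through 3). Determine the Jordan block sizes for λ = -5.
Block sizes for λ = -5: [3, 2]

From the dimensions of kernels of powers, the number of Jordan blocks of size at least j is d_j − d_{j−1} where d_j = dim ker(N^j) (with d_0 = 0). Computing the differences gives [2, 2, 1].
The number of blocks of size exactly k is (#blocks of size ≥ k) − (#blocks of size ≥ k + 1), so the partition is: 1 block(s) of size 2, 1 block(s) of size 3.
In nonincreasing order the block sizes are [3, 2].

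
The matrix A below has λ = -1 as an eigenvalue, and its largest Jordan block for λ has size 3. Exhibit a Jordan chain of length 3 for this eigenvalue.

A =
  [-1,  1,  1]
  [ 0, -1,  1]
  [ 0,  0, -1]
A Jordan chain for λ = -1 of length 3:
v_1 = (1, 0, 0)ᵀ
v_2 = (1, 1, 0)ᵀ
v_3 = (0, 0, 1)ᵀ

Let N = A − (-1)·I. We want v_3 with N^3 v_3 = 0 but N^2 v_3 ≠ 0; then v_{j-1} := N · v_j for j = 3, …, 2.

Pick v_3 = (0, 0, 1)ᵀ.
Then v_2 = N · v_3 = (1, 1, 0)ᵀ.
Then v_1 = N · v_2 = (1, 0, 0)ᵀ.

Sanity check: (A − (-1)·I) v_1 = (0, 0, 0)ᵀ = 0. ✓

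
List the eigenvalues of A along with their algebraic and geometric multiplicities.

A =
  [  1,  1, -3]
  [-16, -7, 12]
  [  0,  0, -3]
λ = -3: alg = 3, geom = 2

Step 1 — factor the characteristic polynomial to read off the algebraic multiplicities:
  χ_A(x) = (x + 3)^3

Step 2 — compute geometric multiplicities via the rank-nullity identity g(λ) = n − rank(A − λI):
  rank(A − (-3)·I) = 1, so dim ker(A − (-3)·I) = n − 1 = 2

Summary:
  λ = -3: algebraic multiplicity = 3, geometric multiplicity = 2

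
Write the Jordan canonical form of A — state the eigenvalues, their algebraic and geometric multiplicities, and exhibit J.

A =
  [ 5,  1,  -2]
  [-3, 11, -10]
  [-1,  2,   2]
J_3(6)

The characteristic polynomial is
  det(x·I − A) = x^3 - 18*x^2 + 108*x - 216 = (x - 6)^3

Eigenvalues and multiplicities (the geometric multiplicity of λ is n − rank(A − λI), which equals the number of Jordan blocks for λ):
  λ = 6: algebraic multiplicity = 3, geometric multiplicity = 1

Determining the block sizes for each eigenvalue:
  λ = 6: one block (gm = 1), so the single block has size am = 3 → block sizes [3]

Assembling the blocks gives a Jordan form
J =
  [6, 1, 0]
  [0, 6, 1]
  [0, 0, 6]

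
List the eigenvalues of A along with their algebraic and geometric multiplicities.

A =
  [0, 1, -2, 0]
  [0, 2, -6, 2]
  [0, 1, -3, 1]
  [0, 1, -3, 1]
λ = 0: alg = 4, geom = 2

Step 1 — factor the characteristic polynomial to read off the algebraic multiplicities:
  χ_A(x) = x^4

Step 2 — compute geometric multiplicities via the rank-nullity identity g(λ) = n − rank(A − λI):
  rank(A − (0)·I) = 2, so dim ker(A − (0)·I) = n − 2 = 2

Summary:
  λ = 0: algebraic multiplicity = 4, geometric multiplicity = 2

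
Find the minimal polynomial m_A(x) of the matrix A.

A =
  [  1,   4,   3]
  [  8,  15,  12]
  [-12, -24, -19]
x^2 + 2*x + 1

The characteristic polynomial is χ_A(x) = (x + 1)^3, so the eigenvalues are known. The minimal polynomial is
  m_A(x) = Π_λ (x − λ)^{k_λ}
where k_λ is the size of the *largest* Jordan block for λ (equivalently, the smallest k with (A − λI)^k v = 0 for every generalised eigenvector v of λ).

  λ = -1: largest Jordan block has size 2, contributing (x + 1)^2

So m_A(x) = (x + 1)^2 = x^2 + 2*x + 1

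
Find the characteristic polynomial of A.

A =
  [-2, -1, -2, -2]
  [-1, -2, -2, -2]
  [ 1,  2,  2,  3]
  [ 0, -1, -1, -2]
x^4 + 4*x^3 + 6*x^2 + 4*x + 1

Expanding det(x·I − A) (e.g. by cofactor expansion or by noting that A is similar to its Jordan form J, which has the same characteristic polynomial as A) gives
  χ_A(x) = x^4 + 4*x^3 + 6*x^2 + 4*x + 1
which factors as (x + 1)^4. The eigenvalues (with algebraic multiplicities) are λ = -1 with multiplicity 4.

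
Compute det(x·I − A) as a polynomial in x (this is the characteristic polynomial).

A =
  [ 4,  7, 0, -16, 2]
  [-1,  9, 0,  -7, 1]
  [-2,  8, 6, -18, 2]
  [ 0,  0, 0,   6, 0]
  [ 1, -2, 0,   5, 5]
x^5 - 30*x^4 + 360*x^3 - 2160*x^2 + 6480*x - 7776

Expanding det(x·I − A) (e.g. by cofactor expansion or by noting that A is similar to its Jordan form J, which has the same characteristic polynomial as A) gives
  χ_A(x) = x^5 - 30*x^4 + 360*x^3 - 2160*x^2 + 6480*x - 7776
which factors as (x - 6)^5. The eigenvalues (with algebraic multiplicities) are λ = 6 with multiplicity 5.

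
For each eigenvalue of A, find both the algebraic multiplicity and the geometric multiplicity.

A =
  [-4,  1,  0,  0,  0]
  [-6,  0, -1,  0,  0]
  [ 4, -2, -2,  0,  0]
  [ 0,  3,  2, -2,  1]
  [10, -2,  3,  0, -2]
λ = -2: alg = 5, geom = 2

Step 1 — factor the characteristic polynomial to read off the algebraic multiplicities:
  χ_A(x) = (x + 2)^5

Step 2 — compute geometric multiplicities via the rank-nullity identity g(λ) = n − rank(A − λI):
  rank(A − (-2)·I) = 3, so dim ker(A − (-2)·I) = n − 3 = 2

Summary:
  λ = -2: algebraic multiplicity = 5, geometric multiplicity = 2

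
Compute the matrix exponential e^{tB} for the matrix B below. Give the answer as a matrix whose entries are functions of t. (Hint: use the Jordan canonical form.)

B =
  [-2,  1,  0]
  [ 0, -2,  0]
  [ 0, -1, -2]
e^{tB} =
  [exp(-2*t), t*exp(-2*t), 0]
  [0, exp(-2*t), 0]
  [0, -t*exp(-2*t), exp(-2*t)]

Strategy: write B = P · J · P⁻¹ where J is a Jordan canonical form, so e^{tB} = P · e^{tJ} · P⁻¹, and e^{tJ} can be computed block-by-block.

B has Jordan form
J =
  [-2,  1,  0]
  [ 0, -2,  0]
  [ 0,  0, -2]
(up to reordering of blocks).

Per-block formulas:
  For a 1×1 block at λ = -2: exp(t · [-2]) = [e^(-2t)].
  For a 2×2 Jordan block J_2(-2): exp(t · J_2(-2)) = e^(-2t)·(I + t·N), where N is the 2×2 nilpotent shift.

After assembling e^{tJ} and conjugating by P, we get:

e^{tB} =
  [exp(-2*t), t*exp(-2*t), 0]
  [0, exp(-2*t), 0]
  [0, -t*exp(-2*t), exp(-2*t)]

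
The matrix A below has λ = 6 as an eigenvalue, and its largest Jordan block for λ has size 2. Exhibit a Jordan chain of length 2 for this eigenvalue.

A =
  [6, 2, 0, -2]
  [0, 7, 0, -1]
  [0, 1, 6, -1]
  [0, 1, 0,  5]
A Jordan chain for λ = 6 of length 2:
v_1 = (2, 1, 1, 1)ᵀ
v_2 = (0, 1, 0, 0)ᵀ

Let N = A − (6)·I. We want v_2 with N^2 v_2 = 0 but N^1 v_2 ≠ 0; then v_{j-1} := N · v_j for j = 2, …, 2.

Pick v_2 = (0, 1, 0, 0)ᵀ.
Then v_1 = N · v_2 = (2, 1, 1, 1)ᵀ.

Sanity check: (A − (6)·I) v_1 = (0, 0, 0, 0)ᵀ = 0. ✓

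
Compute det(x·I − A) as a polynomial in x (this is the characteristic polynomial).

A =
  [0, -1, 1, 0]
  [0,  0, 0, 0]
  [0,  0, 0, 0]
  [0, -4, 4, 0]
x^4

Expanding det(x·I − A) (e.g. by cofactor expansion or by noting that A is similar to its Jordan form J, which has the same characteristic polynomial as A) gives
  χ_A(x) = x^4
which factors as x^4. The eigenvalues (with algebraic multiplicities) are λ = 0 with multiplicity 4.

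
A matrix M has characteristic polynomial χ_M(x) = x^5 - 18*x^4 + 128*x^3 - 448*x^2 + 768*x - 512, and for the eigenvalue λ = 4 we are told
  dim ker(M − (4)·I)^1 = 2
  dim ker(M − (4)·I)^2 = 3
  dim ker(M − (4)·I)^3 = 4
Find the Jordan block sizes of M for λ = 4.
Block sizes for λ = 4: [3, 1]

From the dimensions of kernels of powers, the number of Jordan blocks of size at least j is d_j − d_{j−1} where d_j = dim ker(N^j) (with d_0 = 0). Computing the differences gives [2, 1, 1].
The number of blocks of size exactly k is (#blocks of size ≥ k) − (#blocks of size ≥ k + 1), so the partition is: 1 block(s) of size 1, 1 block(s) of size 3.
In nonincreasing order the block sizes are [3, 1].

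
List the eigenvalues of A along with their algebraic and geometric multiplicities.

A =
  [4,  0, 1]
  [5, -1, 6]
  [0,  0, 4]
λ = -1: alg = 1, geom = 1; λ = 4: alg = 2, geom = 1

Step 1 — factor the characteristic polynomial to read off the algebraic multiplicities:
  χ_A(x) = (x - 4)^2*(x + 1)

Step 2 — compute geometric multiplicities via the rank-nullity identity g(λ) = n − rank(A − λI):
  rank(A − (-1)·I) = 2, so dim ker(A − (-1)·I) = n − 2 = 1
  rank(A − (4)·I) = 2, so dim ker(A − (4)·I) = n − 2 = 1

Summary:
  λ = -1: algebraic multiplicity = 1, geometric multiplicity = 1
  λ = 4: algebraic multiplicity = 2, geometric multiplicity = 1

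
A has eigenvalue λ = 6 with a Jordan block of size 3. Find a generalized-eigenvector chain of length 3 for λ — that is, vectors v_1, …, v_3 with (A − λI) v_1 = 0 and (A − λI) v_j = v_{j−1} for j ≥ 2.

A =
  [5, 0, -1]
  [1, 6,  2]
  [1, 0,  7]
A Jordan chain for λ = 6 of length 3:
v_1 = (0, 1, 0)ᵀ
v_2 = (-1, 1, 1)ᵀ
v_3 = (1, 0, 0)ᵀ

Let N = A − (6)·I. We want v_3 with N^3 v_3 = 0 but N^2 v_3 ≠ 0; then v_{j-1} := N · v_j for j = 3, …, 2.

Pick v_3 = (1, 0, 0)ᵀ.
Then v_2 = N · v_3 = (-1, 1, 1)ᵀ.
Then v_1 = N · v_2 = (0, 1, 0)ᵀ.

Sanity check: (A − (6)·I) v_1 = (0, 0, 0)ᵀ = 0. ✓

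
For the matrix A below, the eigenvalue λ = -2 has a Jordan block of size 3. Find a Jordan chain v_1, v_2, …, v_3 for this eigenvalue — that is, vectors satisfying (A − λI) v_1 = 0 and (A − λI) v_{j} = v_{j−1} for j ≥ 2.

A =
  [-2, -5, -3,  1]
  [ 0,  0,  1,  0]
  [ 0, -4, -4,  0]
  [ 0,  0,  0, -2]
A Jordan chain for λ = -2 of length 3:
v_1 = (2, 0, 0, 0)ᵀ
v_2 = (-5, 2, -4, 0)ᵀ
v_3 = (0, 1, 0, 0)ᵀ

Let N = A − (-2)·I. We want v_3 with N^3 v_3 = 0 but N^2 v_3 ≠ 0; then v_{j-1} := N · v_j for j = 3, …, 2.

Pick v_3 = (0, 1, 0, 0)ᵀ.
Then v_2 = N · v_3 = (-5, 2, -4, 0)ᵀ.
Then v_1 = N · v_2 = (2, 0, 0, 0)ᵀ.

Sanity check: (A − (-2)·I) v_1 = (0, 0, 0, 0)ᵀ = 0. ✓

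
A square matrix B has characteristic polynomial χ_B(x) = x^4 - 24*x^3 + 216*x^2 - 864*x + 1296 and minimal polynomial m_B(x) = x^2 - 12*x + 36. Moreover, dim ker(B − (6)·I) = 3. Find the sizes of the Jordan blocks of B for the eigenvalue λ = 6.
Block sizes for λ = 6: [2, 1, 1]

Step 1 — from the characteristic polynomial, algebraic multiplicity of λ = 6 is 4. From dim ker(B − (6)·I) = 3, there are exactly 3 Jordan blocks for λ = 6.
Step 2 — from the minimal polynomial, the factor (x − 6)^2 tells us the largest block for λ = 6 has size 2.
Step 3 — with total size 4, 3 blocks, and largest block 2, the block sizes (in nonincreasing order) are [2, 1, 1].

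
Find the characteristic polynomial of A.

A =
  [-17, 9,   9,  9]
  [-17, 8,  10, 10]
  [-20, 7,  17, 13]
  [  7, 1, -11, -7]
x^4 - x^3 - 12*x^2 - 4*x + 16

Expanding det(x·I − A) (e.g. by cofactor expansion or by noting that A is similar to its Jordan form J, which has the same characteristic polynomial as A) gives
  χ_A(x) = x^4 - x^3 - 12*x^2 - 4*x + 16
which factors as (x - 4)*(x - 1)*(x + 2)^2. The eigenvalues (with algebraic multiplicities) are λ = -2 with multiplicity 2, λ = 1 with multiplicity 1, λ = 4 with multiplicity 1.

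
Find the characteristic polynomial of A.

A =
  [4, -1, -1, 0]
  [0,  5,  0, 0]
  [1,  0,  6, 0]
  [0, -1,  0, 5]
x^4 - 20*x^3 + 150*x^2 - 500*x + 625

Expanding det(x·I − A) (e.g. by cofactor expansion or by noting that A is similar to its Jordan form J, which has the same characteristic polynomial as A) gives
  χ_A(x) = x^4 - 20*x^3 + 150*x^2 - 500*x + 625
which factors as (x - 5)^4. The eigenvalues (with algebraic multiplicities) are λ = 5 with multiplicity 4.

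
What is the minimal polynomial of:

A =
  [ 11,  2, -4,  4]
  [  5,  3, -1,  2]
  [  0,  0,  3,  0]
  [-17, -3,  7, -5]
x^3 - 9*x^2 + 27*x - 27

The characteristic polynomial is χ_A(x) = (x - 3)^4, so the eigenvalues are known. The minimal polynomial is
  m_A(x) = Π_λ (x − λ)^{k_λ}
where k_λ is the size of the *largest* Jordan block for λ (equivalently, the smallest k with (A − λI)^k v = 0 for every generalised eigenvector v of λ).

  λ = 3: largest Jordan block has size 3, contributing (x − 3)^3

So m_A(x) = (x - 3)^3 = x^3 - 9*x^2 + 27*x - 27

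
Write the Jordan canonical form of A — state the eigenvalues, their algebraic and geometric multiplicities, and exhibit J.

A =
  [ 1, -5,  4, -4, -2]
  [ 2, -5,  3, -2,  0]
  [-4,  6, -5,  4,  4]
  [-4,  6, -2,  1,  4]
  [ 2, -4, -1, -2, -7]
J_3(-3) ⊕ J_1(-3) ⊕ J_1(-3)

The characteristic polynomial is
  det(x·I − A) = x^5 + 15*x^4 + 90*x^3 + 270*x^2 + 405*x + 243 = (x + 3)^5

Eigenvalues and multiplicities (the geometric multiplicity of λ is n − rank(A − λI), which equals the number of Jordan blocks for λ):
  λ = -3: algebraic multiplicity = 5, geometric multiplicity = 3

Determining the block sizes for each eigenvalue:
  λ = -3: with am = 5 and gm = 3, the partition is not yet determined (e.g. several partitions of 5 into 3 parts exist). Let N = A − (-3)·I. Computing rank(N^1) = 2, rank(N^2) = 1, rank(N^3) = 0; the number of blocks of size ≥ j is rank(N^{j−1}) − rank(N^j), giving [3, 1, 1]. So we have 1 block(s) of size 3, 2 block(s) of size 1 → block sizes [3, 1, 1]

Assembling the blocks gives a Jordan form
J =
  [-3,  1,  0,  0,  0]
  [ 0, -3,  1,  0,  0]
  [ 0,  0, -3,  0,  0]
  [ 0,  0,  0, -3,  0]
  [ 0,  0,  0,  0, -3]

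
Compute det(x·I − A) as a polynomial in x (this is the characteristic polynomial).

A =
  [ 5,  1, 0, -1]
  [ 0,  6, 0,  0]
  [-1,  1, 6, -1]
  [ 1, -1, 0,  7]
x^4 - 24*x^3 + 216*x^2 - 864*x + 1296

Expanding det(x·I − A) (e.g. by cofactor expansion or by noting that A is similar to its Jordan form J, which has the same characteristic polynomial as A) gives
  χ_A(x) = x^4 - 24*x^3 + 216*x^2 - 864*x + 1296
which factors as (x - 6)^4. The eigenvalues (with algebraic multiplicities) are λ = 6 with multiplicity 4.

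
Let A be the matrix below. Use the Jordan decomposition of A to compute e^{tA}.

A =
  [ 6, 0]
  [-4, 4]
e^{tA} =
  [exp(6*t), 0]
  [-2*exp(6*t) + 2*exp(4*t), exp(4*t)]

Strategy: write A = P · J · P⁻¹ where J is a Jordan canonical form, so e^{tA} = P · e^{tJ} · P⁻¹, and e^{tJ} can be computed block-by-block.

A has Jordan form
J =
  [4, 0]
  [0, 6]
(up to reordering of blocks).

Per-block formulas:
  For a 1×1 block at λ = 6: exp(t · [6]) = [e^(6t)].
  For a 1×1 block at λ = 4: exp(t · [4]) = [e^(4t)].

After assembling e^{tJ} and conjugating by P, we get:

e^{tA} =
  [exp(6*t), 0]
  [-2*exp(6*t) + 2*exp(4*t), exp(4*t)]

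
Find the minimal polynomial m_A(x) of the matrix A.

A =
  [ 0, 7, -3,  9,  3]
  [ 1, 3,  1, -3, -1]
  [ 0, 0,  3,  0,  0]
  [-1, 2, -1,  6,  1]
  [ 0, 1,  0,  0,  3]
x^3 - 9*x^2 + 27*x - 27

The characteristic polynomial is χ_A(x) = (x - 3)^5, so the eigenvalues are known. The minimal polynomial is
  m_A(x) = Π_λ (x − λ)^{k_λ}
where k_λ is the size of the *largest* Jordan block for λ (equivalently, the smallest k with (A − λI)^k v = 0 for every generalised eigenvector v of λ).

  λ = 3: largest Jordan block has size 3, contributing (x − 3)^3

So m_A(x) = (x - 3)^3 = x^3 - 9*x^2 + 27*x - 27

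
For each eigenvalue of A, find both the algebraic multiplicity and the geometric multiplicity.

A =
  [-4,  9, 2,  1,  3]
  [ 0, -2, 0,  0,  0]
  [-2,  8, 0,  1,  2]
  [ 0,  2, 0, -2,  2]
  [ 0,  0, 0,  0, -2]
λ = -2: alg = 5, geom = 3

Step 1 — factor the characteristic polynomial to read off the algebraic multiplicities:
  χ_A(x) = (x + 2)^5

Step 2 — compute geometric multiplicities via the rank-nullity identity g(λ) = n − rank(A − λI):
  rank(A − (-2)·I) = 2, so dim ker(A − (-2)·I) = n − 2 = 3

Summary:
  λ = -2: algebraic multiplicity = 5, geometric multiplicity = 3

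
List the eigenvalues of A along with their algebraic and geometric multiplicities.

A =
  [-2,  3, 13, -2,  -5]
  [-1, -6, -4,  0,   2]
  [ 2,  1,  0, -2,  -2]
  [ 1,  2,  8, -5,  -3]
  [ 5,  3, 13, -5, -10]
λ = -5: alg = 3, geom = 1; λ = -4: alg = 2, geom = 1

Step 1 — factor the characteristic polynomial to read off the algebraic multiplicities:
  χ_A(x) = (x + 4)^2*(x + 5)^3

Step 2 — compute geometric multiplicities via the rank-nullity identity g(λ) = n − rank(A − λI):
  rank(A − (-5)·I) = 4, so dim ker(A − (-5)·I) = n − 4 = 1
  rank(A − (-4)·I) = 4, so dim ker(A − (-4)·I) = n − 4 = 1

Summary:
  λ = -5: algebraic multiplicity = 3, geometric multiplicity = 1
  λ = -4: algebraic multiplicity = 2, geometric multiplicity = 1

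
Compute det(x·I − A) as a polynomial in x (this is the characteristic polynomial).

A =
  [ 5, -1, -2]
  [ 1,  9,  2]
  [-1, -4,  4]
x^3 - 18*x^2 + 108*x - 216

Expanding det(x·I − A) (e.g. by cofactor expansion or by noting that A is similar to its Jordan form J, which has the same characteristic polynomial as A) gives
  χ_A(x) = x^3 - 18*x^2 + 108*x - 216
which factors as (x - 6)^3. The eigenvalues (with algebraic multiplicities) are λ = 6 with multiplicity 3.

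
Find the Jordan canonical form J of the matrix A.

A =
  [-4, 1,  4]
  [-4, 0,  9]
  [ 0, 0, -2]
J_3(-2)

The characteristic polynomial is
  det(x·I − A) = x^3 + 6*x^2 + 12*x + 8 = (x + 2)^3

Eigenvalues and multiplicities (the geometric multiplicity of λ is n − rank(A − λI), which equals the number of Jordan blocks for λ):
  λ = -2: algebraic multiplicity = 3, geometric multiplicity = 1

Determining the block sizes for each eigenvalue:
  λ = -2: one block (gm = 1), so the single block has size am = 3 → block sizes [3]

Assembling the blocks gives a Jordan form
J =
  [-2,  1,  0]
  [ 0, -2,  1]
  [ 0,  0, -2]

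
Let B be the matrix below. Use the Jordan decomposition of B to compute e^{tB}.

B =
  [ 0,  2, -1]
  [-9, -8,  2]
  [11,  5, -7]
e^{tB} =
  [-2*t^2*exp(-5*t) + 5*t*exp(-5*t) + exp(-5*t), -t^2*exp(-5*t)/2 + 2*t*exp(-5*t), t^2*exp(-5*t)/2 - t*exp(-5*t)]
  [2*t^2*exp(-5*t) - 9*t*exp(-5*t), t^2*exp(-5*t)/2 - 3*t*exp(-5*t) + exp(-5*t), -t^2*exp(-5*t)/2 + 2*t*exp(-5*t)]
  [-6*t^2*exp(-5*t) + 11*t*exp(-5*t), -3*t^2*exp(-5*t)/2 + 5*t*exp(-5*t), 3*t^2*exp(-5*t)/2 - 2*t*exp(-5*t) + exp(-5*t)]

Strategy: write B = P · J · P⁻¹ where J is a Jordan canonical form, so e^{tB} = P · e^{tJ} · P⁻¹, and e^{tJ} can be computed block-by-block.

B has Jordan form
J =
  [-5,  1,  0]
  [ 0, -5,  1]
  [ 0,  0, -5]
(up to reordering of blocks).

Per-block formulas:
  For a 3×3 Jordan block J_3(-5): exp(t · J_3(-5)) = e^(-5t)·(I + t·N + (t^2/2)·N^2), where N is the 3×3 nilpotent shift.

After assembling e^{tJ} and conjugating by P, we get:

e^{tB} =
  [-2*t^2*exp(-5*t) + 5*t*exp(-5*t) + exp(-5*t), -t^2*exp(-5*t)/2 + 2*t*exp(-5*t), t^2*exp(-5*t)/2 - t*exp(-5*t)]
  [2*t^2*exp(-5*t) - 9*t*exp(-5*t), t^2*exp(-5*t)/2 - 3*t*exp(-5*t) + exp(-5*t), -t^2*exp(-5*t)/2 + 2*t*exp(-5*t)]
  [-6*t^2*exp(-5*t) + 11*t*exp(-5*t), -3*t^2*exp(-5*t)/2 + 5*t*exp(-5*t), 3*t^2*exp(-5*t)/2 - 2*t*exp(-5*t) + exp(-5*t)]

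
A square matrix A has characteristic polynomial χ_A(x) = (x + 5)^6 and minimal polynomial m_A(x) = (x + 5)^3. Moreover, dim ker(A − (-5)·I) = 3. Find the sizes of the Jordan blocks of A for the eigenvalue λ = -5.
Block sizes for λ = -5: [3, 2, 1]

Step 1 — from the characteristic polynomial, algebraic multiplicity of λ = -5 is 6. From dim ker(A − (-5)·I) = 3, there are exactly 3 Jordan blocks for λ = -5.
Step 2 — from the minimal polynomial, the factor (x + 5)^3 tells us the largest block for λ = -5 has size 3.
Step 3 — with total size 6, 3 blocks, and largest block 3, the block sizes (in nonincreasing order) are [3, 2, 1].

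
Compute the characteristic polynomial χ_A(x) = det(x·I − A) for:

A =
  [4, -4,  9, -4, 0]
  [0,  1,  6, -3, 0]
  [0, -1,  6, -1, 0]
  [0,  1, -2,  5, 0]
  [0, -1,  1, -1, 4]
x^5 - 20*x^4 + 160*x^3 - 640*x^2 + 1280*x - 1024

Expanding det(x·I − A) (e.g. by cofactor expansion or by noting that A is similar to its Jordan form J, which has the same characteristic polynomial as A) gives
  χ_A(x) = x^5 - 20*x^4 + 160*x^3 - 640*x^2 + 1280*x - 1024
which factors as (x - 4)^5. The eigenvalues (with algebraic multiplicities) are λ = 4 with multiplicity 5.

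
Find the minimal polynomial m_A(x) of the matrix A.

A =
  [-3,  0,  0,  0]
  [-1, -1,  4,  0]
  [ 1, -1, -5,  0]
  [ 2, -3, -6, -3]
x^3 + 9*x^2 + 27*x + 27

The characteristic polynomial is χ_A(x) = (x + 3)^4, so the eigenvalues are known. The minimal polynomial is
  m_A(x) = Π_λ (x − λ)^{k_λ}
where k_λ is the size of the *largest* Jordan block for λ (equivalently, the smallest k with (A − λI)^k v = 0 for every generalised eigenvector v of λ).

  λ = -3: largest Jordan block has size 3, contributing (x + 3)^3

So m_A(x) = (x + 3)^3 = x^3 + 9*x^2 + 27*x + 27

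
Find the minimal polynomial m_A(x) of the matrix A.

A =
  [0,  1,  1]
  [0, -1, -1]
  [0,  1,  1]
x^2

The characteristic polynomial is χ_A(x) = x^3, so the eigenvalues are known. The minimal polynomial is
  m_A(x) = Π_λ (x − λ)^{k_λ}
where k_λ is the size of the *largest* Jordan block for λ (equivalently, the smallest k with (A − λI)^k v = 0 for every generalised eigenvector v of λ).

  λ = 0: largest Jordan block has size 2, contributing (x − 0)^2

So m_A(x) = x^2 = x^2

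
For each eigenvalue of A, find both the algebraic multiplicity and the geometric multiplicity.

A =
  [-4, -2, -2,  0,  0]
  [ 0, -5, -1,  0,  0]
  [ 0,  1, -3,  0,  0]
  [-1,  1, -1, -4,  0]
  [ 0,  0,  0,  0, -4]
λ = -4: alg = 5, geom = 3

Step 1 — factor the characteristic polynomial to read off the algebraic multiplicities:
  χ_A(x) = (x + 4)^5

Step 2 — compute geometric multiplicities via the rank-nullity identity g(λ) = n − rank(A − λI):
  rank(A − (-4)·I) = 2, so dim ker(A − (-4)·I) = n − 2 = 3

Summary:
  λ = -4: algebraic multiplicity = 5, geometric multiplicity = 3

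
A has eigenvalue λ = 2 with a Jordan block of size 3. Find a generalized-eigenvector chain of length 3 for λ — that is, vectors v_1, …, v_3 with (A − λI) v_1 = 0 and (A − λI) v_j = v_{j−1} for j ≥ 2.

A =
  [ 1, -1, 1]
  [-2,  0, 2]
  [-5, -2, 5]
A Jordan chain for λ = 2 of length 3:
v_1 = (-2, -4, -6)ᵀ
v_2 = (-1, -2, -5)ᵀ
v_3 = (1, 0, 0)ᵀ

Let N = A − (2)·I. We want v_3 with N^3 v_3 = 0 but N^2 v_3 ≠ 0; then v_{j-1} := N · v_j for j = 3, …, 2.

Pick v_3 = (1, 0, 0)ᵀ.
Then v_2 = N · v_3 = (-1, -2, -5)ᵀ.
Then v_1 = N · v_2 = (-2, -4, -6)ᵀ.

Sanity check: (A − (2)·I) v_1 = (0, 0, 0)ᵀ = 0. ✓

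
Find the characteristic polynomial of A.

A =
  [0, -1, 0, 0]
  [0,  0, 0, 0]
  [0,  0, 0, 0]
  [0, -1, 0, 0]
x^4

Expanding det(x·I − A) (e.g. by cofactor expansion or by noting that A is similar to its Jordan form J, which has the same characteristic polynomial as A) gives
  χ_A(x) = x^4
which factors as x^4. The eigenvalues (with algebraic multiplicities) are λ = 0 with multiplicity 4.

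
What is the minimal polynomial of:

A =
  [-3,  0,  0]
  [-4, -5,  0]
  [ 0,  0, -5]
x^2 + 8*x + 15

The characteristic polynomial is χ_A(x) = (x + 3)*(x + 5)^2, so the eigenvalues are known. The minimal polynomial is
  m_A(x) = Π_λ (x − λ)^{k_λ}
where k_λ is the size of the *largest* Jordan block for λ (equivalently, the smallest k with (A − λI)^k v = 0 for every generalised eigenvector v of λ).

  λ = -5: largest Jordan block has size 1, contributing (x + 5)
  λ = -3: largest Jordan block has size 1, contributing (x + 3)

So m_A(x) = (x + 3)*(x + 5) = x^2 + 8*x + 15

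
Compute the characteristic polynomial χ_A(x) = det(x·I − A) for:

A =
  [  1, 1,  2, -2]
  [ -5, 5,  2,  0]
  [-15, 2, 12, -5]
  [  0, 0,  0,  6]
x^4 - 24*x^3 + 216*x^2 - 864*x + 1296

Expanding det(x·I − A) (e.g. by cofactor expansion or by noting that A is similar to its Jordan form J, which has the same characteristic polynomial as A) gives
  χ_A(x) = x^4 - 24*x^3 + 216*x^2 - 864*x + 1296
which factors as (x - 6)^4. The eigenvalues (with algebraic multiplicities) are λ = 6 with multiplicity 4.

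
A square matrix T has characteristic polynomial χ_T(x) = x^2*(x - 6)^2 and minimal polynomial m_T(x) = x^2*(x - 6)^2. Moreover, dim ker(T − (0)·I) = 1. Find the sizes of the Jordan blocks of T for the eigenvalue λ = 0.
Block sizes for λ = 0: [2]

Step 1 — from the characteristic polynomial, algebraic multiplicity of λ = 0 is 2. From dim ker(T − (0)·I) = 1, there are exactly 1 Jordan blocks for λ = 0.
Step 2 — from the minimal polynomial, the factor (x − 0)^2 tells us the largest block for λ = 0 has size 2.
Step 3 — with total size 2, 1 blocks, and largest block 2, the block sizes (in nonincreasing order) are [2].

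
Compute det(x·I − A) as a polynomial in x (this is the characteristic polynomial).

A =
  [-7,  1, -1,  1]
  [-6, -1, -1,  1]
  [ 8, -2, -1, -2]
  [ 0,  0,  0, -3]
x^4 + 12*x^3 + 54*x^2 + 108*x + 81

Expanding det(x·I − A) (e.g. by cofactor expansion or by noting that A is similar to its Jordan form J, which has the same characteristic polynomial as A) gives
  χ_A(x) = x^4 + 12*x^3 + 54*x^2 + 108*x + 81
which factors as (x + 3)^4. The eigenvalues (with algebraic multiplicities) are λ = -3 with multiplicity 4.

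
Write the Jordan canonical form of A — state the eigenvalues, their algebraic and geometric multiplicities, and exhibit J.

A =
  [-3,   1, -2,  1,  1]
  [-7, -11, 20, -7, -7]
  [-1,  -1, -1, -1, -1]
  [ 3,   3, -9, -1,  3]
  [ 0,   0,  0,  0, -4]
J_3(-4) ⊕ J_1(-4) ⊕ J_1(-4)

The characteristic polynomial is
  det(x·I − A) = x^5 + 20*x^4 + 160*x^3 + 640*x^2 + 1280*x + 1024 = (x + 4)^5

Eigenvalues and multiplicities (the geometric multiplicity of λ is n − rank(A − λI), which equals the number of Jordan blocks for λ):
  λ = -4: algebraic multiplicity = 5, geometric multiplicity = 3

Determining the block sizes for each eigenvalue:
  λ = -4: with am = 5 and gm = 3, the partition is not yet determined (e.g. several partitions of 5 into 3 parts exist). Let N = A − (-4)·I. Computing rank(N^1) = 2, rank(N^2) = 1, rank(N^3) = 0; the number of blocks of size ≥ j is rank(N^{j−1}) − rank(N^j), giving [3, 1, 1]. So we have 1 block(s) of size 3, 2 block(s) of size 1 → block sizes [3, 1, 1]

Assembling the blocks gives a Jordan form
J =
  [-4,  1,  0,  0,  0]
  [ 0, -4,  1,  0,  0]
  [ 0,  0, -4,  0,  0]
  [ 0,  0,  0, -4,  0]
  [ 0,  0,  0,  0, -4]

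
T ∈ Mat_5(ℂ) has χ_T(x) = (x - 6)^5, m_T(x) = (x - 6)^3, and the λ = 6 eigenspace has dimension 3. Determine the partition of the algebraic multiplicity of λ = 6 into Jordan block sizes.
Block sizes for λ = 6: [3, 1, 1]

Step 1 — from the characteristic polynomial, algebraic multiplicity of λ = 6 is 5. From dim ker(T − (6)·I) = 3, there are exactly 3 Jordan blocks for λ = 6.
Step 2 — from the minimal polynomial, the factor (x − 6)^3 tells us the largest block for λ = 6 has size 3.
Step 3 — with total size 5, 3 blocks, and largest block 3, the block sizes (in nonincreasing order) are [3, 1, 1].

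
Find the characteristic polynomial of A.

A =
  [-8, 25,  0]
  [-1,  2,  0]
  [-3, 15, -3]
x^3 + 9*x^2 + 27*x + 27

Expanding det(x·I − A) (e.g. by cofactor expansion or by noting that A is similar to its Jordan form J, which has the same characteristic polynomial as A) gives
  χ_A(x) = x^3 + 9*x^2 + 27*x + 27
which factors as (x + 3)^3. The eigenvalues (with algebraic multiplicities) are λ = -3 with multiplicity 3.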